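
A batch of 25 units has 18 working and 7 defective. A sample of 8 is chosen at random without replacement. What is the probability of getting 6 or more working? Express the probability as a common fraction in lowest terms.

1326/2185

There are C(25,8) = 1081575 ways to choose the 8.
Favorable selections (6 or more working): C(18,6)·C(7,2) + C(18,7)·C(7,1) + C(18,8)·C(7,0) = 389844 + 222768 + 43758 = 656370.
Probability = 656370/1081575 = 1326/2185.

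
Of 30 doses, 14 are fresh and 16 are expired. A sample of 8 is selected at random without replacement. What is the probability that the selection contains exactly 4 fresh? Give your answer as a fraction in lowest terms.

28028/90045

The sample space is all 8-subsets of the 30: C(30,8) = 5852925.
Selections with exactly 4 fresh: choose 4 of the 14 fresh and 4 of the 16 expired, C(14,4)·C(16,4) = 1001·1820 = 1821820.
Probability = 1821820/5852925 = 28028/90045.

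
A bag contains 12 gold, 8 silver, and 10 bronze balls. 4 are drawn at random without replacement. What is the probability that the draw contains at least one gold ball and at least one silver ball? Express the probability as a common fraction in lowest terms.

There are C(30,4) = 27405 possible draws.
By inclusion-exclusion on the complements, draws missing all gold or all silver: C(18,4) + C(22,4) − C(10,4) = 3060 + 7315 − 210 = 10165.
So draws with at least one of each: 27405 − 10165 = 17240, probability 17240/27405 = 3448/5481.

3448/5481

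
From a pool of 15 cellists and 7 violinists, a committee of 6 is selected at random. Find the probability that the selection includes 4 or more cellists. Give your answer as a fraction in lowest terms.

7813/10659

There are C(22,6) = 74613 ways to choose the 6.
Favorable selections (4 or more cellists): C(15,4)·C(7,2) + C(15,5)·C(7,1) + C(15,6)·C(7,0) = 28665 + 21021 + 5005 = 54691.
Probability = 54691/74613 = 7813/10659.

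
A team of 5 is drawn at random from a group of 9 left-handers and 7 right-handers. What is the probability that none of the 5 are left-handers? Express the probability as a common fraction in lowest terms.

There are C(16,5) = 4368 possible selections.
Selections with no left-handers (all right-handers): C(7,5) = 21.
Probability = 21/4368 = 1/208.

1/208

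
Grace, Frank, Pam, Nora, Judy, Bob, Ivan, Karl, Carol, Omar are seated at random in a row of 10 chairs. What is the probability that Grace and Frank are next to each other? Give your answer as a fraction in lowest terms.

There are 10! = 3628800 arrangements.
Treat Grace and Frank as a block: 9! arrangements of the blocks × 2 orders within the block = 2·362880 = 725760.
Probability = 725760/3628800 = 1/5.

1/5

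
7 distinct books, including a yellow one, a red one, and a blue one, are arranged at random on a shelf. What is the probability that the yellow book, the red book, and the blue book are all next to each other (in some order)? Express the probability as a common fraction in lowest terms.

1/7

There are 7! = 5040 arrangements.
Treat the three as one block: 5! placements × 3! orders within the block = 120·6 = 720.
Probability = 720/5040 = 1/7.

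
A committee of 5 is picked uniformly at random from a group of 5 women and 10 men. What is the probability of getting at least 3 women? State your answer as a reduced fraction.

167/1001

There are C(15,5) = 3003 ways to choose the 5.
Favorable selections (at least 3 women): C(5,3)·C(10,2) + C(5,4)·C(10,1) + C(5,5)·C(10,0) = 450 + 50 + 1 = 501.
Probability = 501/3003 = 167/1001.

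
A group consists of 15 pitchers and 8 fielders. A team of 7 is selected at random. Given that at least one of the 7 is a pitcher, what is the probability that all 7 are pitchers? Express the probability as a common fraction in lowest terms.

Work in counts. Selections with at least one pitcher: C(23,7) − C(8,7) = 245157 − 8 = 245149.
Of those, selections where all 7 are pitchers: C(15,7) = 6435.
Conditional probability = 6435/245149.

6435/245149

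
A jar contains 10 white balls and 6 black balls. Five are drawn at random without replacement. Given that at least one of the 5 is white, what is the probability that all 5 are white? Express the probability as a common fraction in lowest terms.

42/727

Work in counts. Selections with at least one white: C(16,5) − C(6,5) = 4368 − 6 = 4362.
Of those, selections where all 5 are white: C(10,5) = 252.
Conditional probability = 252/4362 = 42/727.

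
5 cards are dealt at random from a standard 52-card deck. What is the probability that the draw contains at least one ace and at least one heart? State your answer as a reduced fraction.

There are C(52,5) = 2598960 possible draws.
By inclusion-exclusion on the complements, draws missing all aces or all hearts: C(48,5) + C(39,5) − C(36,5) = 1712304 + 575757 − 376992 = 1911069.
So draws with at least one of each: 2598960 − 1911069 = 687891, probability 687891/2598960 = 229297/866320.

229297/866320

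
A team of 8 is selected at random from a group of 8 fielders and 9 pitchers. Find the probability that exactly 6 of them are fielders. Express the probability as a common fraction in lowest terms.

504/12155

There are C(17,8) = 24310 ways to choose 8 from 17.
Selections with exactly 6 fielders: choose 6 of the 8 fielders and 2 of the 9 pitchers, C(8,6)·C(9,2) = 28·36 = 1008.
Probability = 1008/24310 = 504/12155.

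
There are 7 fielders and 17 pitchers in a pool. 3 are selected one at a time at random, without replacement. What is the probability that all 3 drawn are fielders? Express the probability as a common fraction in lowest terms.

Multiply the conditional probabilities at each draw: 7/24 · 6/23 · 5/22 = 210/12144 = 35/2024.

35/2024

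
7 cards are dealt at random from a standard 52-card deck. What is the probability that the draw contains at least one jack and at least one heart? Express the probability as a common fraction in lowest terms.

There are C(52,7) = 133784560 possible draws.
By inclusion-exclusion on the complements, draws missing all jacks or all hearts: C(48,7) + C(39,7) − C(36,7) = 73629072 + 15380937 − 8347680 = 80662329.
So draws with at least one of each: 133784560 − 80662329 = 53122231, probability 53122231/133784560.

53122231/133784560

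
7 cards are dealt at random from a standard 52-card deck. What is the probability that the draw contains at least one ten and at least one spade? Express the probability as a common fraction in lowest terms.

There are C(52,7) = 133784560 possible draws.
By inclusion-exclusion on the complements, draws missing all tens or all spades: C(48,7) + C(39,7) − C(36,7) = 73629072 + 15380937 − 8347680 = 80662329.
So draws with at least one of each: 133784560 − 80662329 = 53122231, probability 53122231/133784560.

53122231/133784560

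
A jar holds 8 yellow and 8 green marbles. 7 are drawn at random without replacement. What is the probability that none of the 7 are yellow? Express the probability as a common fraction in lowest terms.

There are C(16,7) = 11440 possible selections.
Selections with no yellow (all green): C(8,7) = 8.
Probability = 8/11440 = 1/1430.

1/1430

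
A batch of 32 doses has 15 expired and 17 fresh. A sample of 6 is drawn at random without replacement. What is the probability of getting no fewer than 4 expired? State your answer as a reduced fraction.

2158/8091

Total selections: C(32,6) = 906192.
Favorable selections (no fewer than 4 expired): C(15,4)·C(17,2) + C(15,5)·C(17,1) + C(15,6)·C(17,0) = 185640 + 51051 + 5005 = 241696.
Probability = 241696/906192 = 2158/8091.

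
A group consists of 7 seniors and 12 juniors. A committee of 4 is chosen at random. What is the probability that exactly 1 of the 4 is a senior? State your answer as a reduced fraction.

385/969

Total number of selections: C(19,4) = 3876.
Selections with exactly 1 senior: choose 1 of the 7 seniors and 3 of the 12 juniors, C(7,1)·C(12,3) = 7·220 = 1540.
Probability = 1540/3876 = 385/969.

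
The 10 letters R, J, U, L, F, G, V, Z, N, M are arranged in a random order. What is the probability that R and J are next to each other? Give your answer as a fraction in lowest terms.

There are 10! = 3628800 arrangements.
Treat R and J as a block: 9! arrangements of the blocks × 2 orders within the block = 2·362880 = 725760.
Probability = 725760/3628800 = 1/5.

1/5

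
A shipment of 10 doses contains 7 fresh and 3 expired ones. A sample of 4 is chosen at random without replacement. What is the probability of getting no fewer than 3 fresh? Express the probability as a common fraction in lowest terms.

Total selections: C(10,4) = 210.
Favorable selections (no fewer than 3 fresh): C(7,3)·C(3,1) + C(7,4)·C(3,0) = 105 + 35 = 140.
Probability = 140/210 = 2/3.

2/3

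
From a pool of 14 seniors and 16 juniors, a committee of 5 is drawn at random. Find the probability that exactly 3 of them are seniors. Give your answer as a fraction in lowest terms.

Total number of selections: C(30,5) = 142506.
Selections with exactly 3 seniors: choose 3 of the 14 seniors and 2 of the 16 juniors, C(14,3)·C(16,2) = 364·120 = 43680.
Probability = 43680/142506 = 80/261.

80/261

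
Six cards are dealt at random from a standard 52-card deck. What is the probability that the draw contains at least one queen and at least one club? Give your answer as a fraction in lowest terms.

There are C(52,6) = 20358520 possible draws.
By inclusion-exclusion on the complements, draws missing all queens or all clubs: C(48,6) + C(39,6) − C(36,6) = 12271512 + 3262623 − 1947792 = 13586343.
So draws with at least one of each: 20358520 − 13586343 = 6772177, probability 6772177/20358520.

6772177/20358520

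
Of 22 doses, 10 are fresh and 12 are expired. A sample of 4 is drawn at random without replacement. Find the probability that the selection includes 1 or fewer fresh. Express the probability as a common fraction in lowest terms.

7/19

Total selections: C(22,4) = 7315.
Favorable selections (1 or fewer fresh): C(10,0)·C(12,4) + C(10,1)·C(12,3) = 495 + 2200 = 2695.
Probability = 2695/7315 = 7/19.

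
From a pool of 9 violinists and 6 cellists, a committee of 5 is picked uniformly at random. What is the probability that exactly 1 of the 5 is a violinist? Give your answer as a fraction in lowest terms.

There are C(15,5) = 3003 ways to choose 5 from 15.
Selections with exactly 1 violinist: choose 1 of the 9 violinists and 4 of the 6 cellists, C(9,1)·C(6,4) = 9·15 = 135.
Probability = 135/3003 = 45/1001.

45/1001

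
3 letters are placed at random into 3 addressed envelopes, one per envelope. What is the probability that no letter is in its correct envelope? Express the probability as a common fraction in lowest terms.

1/3

There are 3! = 6 assignments.
By inclusion-exclusion, assignments with no fixed points: C(3,0)·3! − C(3,1)·2! + C(3,2)·1! − C(3,3)·0! = 2.
Probability = 2/6 = 1/3.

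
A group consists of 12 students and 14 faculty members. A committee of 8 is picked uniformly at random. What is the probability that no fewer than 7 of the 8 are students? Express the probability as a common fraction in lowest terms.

81/10925

There are C(26,8) = 1562275 ways to choose the 8.
Favorable selections (no fewer than 7 students): C(12,7)·C(14,1) + C(12,8)·C(14,0) = 11088 + 495 = 11583.
Probability = 11583/1562275 = 81/10925.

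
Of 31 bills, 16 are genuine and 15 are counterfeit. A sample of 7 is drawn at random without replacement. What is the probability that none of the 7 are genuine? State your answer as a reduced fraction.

There are C(31,7) = 2629575 possible selections.
Selections with no genuine (all counterfeit): C(15,7) = 6435.
Probability = 6435/2629575 = 11/4495.

11/4495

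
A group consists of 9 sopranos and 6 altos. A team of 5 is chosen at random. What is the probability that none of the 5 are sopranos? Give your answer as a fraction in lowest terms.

There are C(15,5) = 3003 possible selections.
Selections with no sopranos (all altos): C(6,5) = 6.
Probability = 6/3003 = 2/1001.

2/1001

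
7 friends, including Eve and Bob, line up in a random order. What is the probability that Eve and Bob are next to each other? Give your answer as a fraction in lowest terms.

There are 7! = 5040 arrangements.
Treat Eve and Bob as a block: 6! arrangements of the blocks × 2 orders within the block = 2·720 = 1440.
Probability = 1440/5040 = 2/7.

2/7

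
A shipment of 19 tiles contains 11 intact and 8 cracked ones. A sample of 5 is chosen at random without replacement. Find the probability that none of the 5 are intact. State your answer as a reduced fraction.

There are C(19,5) = 11628 possible selections.
Selections with no intact (all cracked): C(8,5) = 56.
Probability = 56/11628 = 14/2907.

14/2907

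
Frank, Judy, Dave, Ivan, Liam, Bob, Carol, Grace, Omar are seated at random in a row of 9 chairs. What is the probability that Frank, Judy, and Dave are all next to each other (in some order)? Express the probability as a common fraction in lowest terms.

1/12

There are 9! = 362880 arrangements.
Treat the three as one block: 7! placements × 3! orders within the block = 5040·6 = 30240.
Probability = 30240/362880 = 1/12.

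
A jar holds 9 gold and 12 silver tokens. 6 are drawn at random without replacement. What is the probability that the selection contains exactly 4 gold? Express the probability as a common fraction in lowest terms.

99/646

Total number of selections: C(21,6) = 54264.
Selections with exactly 4 gold: choose 4 of the 9 gold and 2 of the 12 silver, C(9,4)·C(12,2) = 126·66 = 8316.
Probability = 8316/54264 = 99/646.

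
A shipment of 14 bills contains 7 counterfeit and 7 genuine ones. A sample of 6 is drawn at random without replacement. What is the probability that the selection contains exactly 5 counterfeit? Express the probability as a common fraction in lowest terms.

7/143

The sample space is all 6-subsets of the 14: C(14,6) = 3003.
Selections with exactly 5 counterfeit: choose 5 of the 7 counterfeit and 1 of the 7 genuine, C(7,5)·C(7,1) = 21·7 = 147.
Probability = 147/3003 = 7/143.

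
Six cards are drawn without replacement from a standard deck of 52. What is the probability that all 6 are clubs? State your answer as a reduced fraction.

33/391510

There are C(52,6) = 20358520 possible 6-card hands.
Hands that are all clubs: C(13,6) = 1716.
Probability = 1716/20358520 = 33/391510.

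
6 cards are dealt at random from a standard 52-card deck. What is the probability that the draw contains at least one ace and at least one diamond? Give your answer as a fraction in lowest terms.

There are C(52,6) = 20358520 possible draws.
By inclusion-exclusion on the complements, draws missing all aces or all diamonds: C(48,6) + C(39,6) − C(36,6) = 12271512 + 3262623 − 1947792 = 13586343.
So draws with at least one of each: 20358520 − 13586343 = 6772177, probability 6772177/20358520.

6772177/20358520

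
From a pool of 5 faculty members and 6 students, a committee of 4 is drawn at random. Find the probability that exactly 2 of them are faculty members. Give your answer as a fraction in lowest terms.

5/11

There are C(11,4) = 330 ways to choose 4 from 11.
Selections with exactly 2 faculty members: choose 2 of the 5 faculty members and 2 of the 6 students, C(5,2)·C(6,2) = 10·15 = 150.
Probability = 150/330 = 5/11.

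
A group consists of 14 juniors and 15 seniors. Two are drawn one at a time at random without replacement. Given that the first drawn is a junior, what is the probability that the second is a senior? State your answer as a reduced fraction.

After removing one junior, 28 remain: 13 juniors and 15 seniors.
So the probability the next is a senior is 15/28.

15/28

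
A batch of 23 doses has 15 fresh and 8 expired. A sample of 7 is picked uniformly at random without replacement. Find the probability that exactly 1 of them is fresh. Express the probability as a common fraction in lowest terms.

Total number of selections: C(23,7) = 245157.
Selections with exactly 1 fresh: choose 1 of the 15 fresh and 6 of the 8 expired, C(15,1)·C(8,6) = 15·28 = 420.
Probability = 420/245157 = 140/81719.

140/81719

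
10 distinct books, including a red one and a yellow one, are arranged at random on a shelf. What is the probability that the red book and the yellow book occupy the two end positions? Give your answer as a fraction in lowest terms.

1/45

There are 10! = 3628800 arrangements.
Place the red book and the yellow book at the ends in 2 ways, arrange the remaining 8 in 8! = 40320 ways: 2·40320 = 80640.
Probability = 80640/3628800 = 1/45.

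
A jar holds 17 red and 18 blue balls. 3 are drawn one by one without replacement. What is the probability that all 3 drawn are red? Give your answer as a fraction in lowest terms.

Multiply the conditional probabilities at each draw: 17/35 · 16/34 · 15/33 = 4080/39270 = 8/77.

8/77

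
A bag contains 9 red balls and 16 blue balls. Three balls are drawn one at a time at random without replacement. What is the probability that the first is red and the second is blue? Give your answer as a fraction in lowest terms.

Multiply the conditional probabilities at each draw: 9/25 · 16/24 = 144/600 = 6/25.

6/25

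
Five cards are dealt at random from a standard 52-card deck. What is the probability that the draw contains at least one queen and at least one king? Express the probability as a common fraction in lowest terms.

6509/64974

There are C(52,5) = 2598960 possible draws.
By inclusion-exclusion on the complements, draws missing all queens or all kings: C(48,5) + C(48,5) − C(44,5) = 1712304 + 1712304 − 1086008 = 2338600.
So draws with at least one of each: 2598960 − 2338600 = 260360, probability 260360/2598960 = 6509/64974.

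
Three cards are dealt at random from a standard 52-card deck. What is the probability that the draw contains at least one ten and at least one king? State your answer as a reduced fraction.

188/5525

There are C(52,3) = 22100 possible draws.
By inclusion-exclusion on the complements, draws missing all tens or all kings: C(48,3) + C(48,3) − C(44,3) = 17296 + 17296 − 13244 = 21348.
So draws with at least one of each: 22100 − 21348 = 752, probability 752/22100 = 188/5525.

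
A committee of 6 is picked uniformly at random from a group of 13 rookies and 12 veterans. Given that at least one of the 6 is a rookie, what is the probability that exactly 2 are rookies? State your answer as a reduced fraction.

135/616

Work in counts. Selections with at least one rookie: C(25,6) − C(12,6) = 177100 − 924 = 176176.
Of those, selections where exactly 2 are rookies: C(13,2)·C(12,4) = 78·495 = 38610.
Conditional probability = 38610/176176 = 135/616.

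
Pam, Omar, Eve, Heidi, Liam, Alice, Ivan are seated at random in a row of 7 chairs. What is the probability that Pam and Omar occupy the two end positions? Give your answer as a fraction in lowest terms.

1/21

There are 7! = 5040 arrangements.
Place Pam and Omar at the ends in 2 ways, arrange the remaining 5 in 5! = 120 ways: 2·120 = 240.
Probability = 240/5040 = 1/21.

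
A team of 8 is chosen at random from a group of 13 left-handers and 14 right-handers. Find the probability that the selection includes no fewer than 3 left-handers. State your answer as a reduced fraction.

There are C(27,8) = 2220075 ways to choose the 8.
Count the complement (fewer than 3 left-handers): C(13,0)·C(14,8) + C(13,1)·C(14,7) + C(13,2)·C(14,6) = 3003 + 44616 + 234234 = 281853.
Probability = 1 − 281853/2220075 = 1938222/2220075 = 502/575.

502/575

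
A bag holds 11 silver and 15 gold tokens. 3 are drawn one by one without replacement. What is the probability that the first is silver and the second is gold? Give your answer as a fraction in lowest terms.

Multiply the conditional probabilities at each draw: 11/26 · 15/25 = 165/650 = 33/130.

33/130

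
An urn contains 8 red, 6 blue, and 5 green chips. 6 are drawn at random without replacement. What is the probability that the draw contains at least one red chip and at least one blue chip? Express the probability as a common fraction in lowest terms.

There are C(19,6) = 27132 possible draws.
By inclusion-exclusion on the complements, draws missing all red or all blue: C(11,6) + C(13,6) − C(5,6) = 462 + 1716 − 0 = 2178.
So draws with at least one of each: 27132 − 2178 = 24954, probability 24954/27132 = 4159/4522.

4159/4522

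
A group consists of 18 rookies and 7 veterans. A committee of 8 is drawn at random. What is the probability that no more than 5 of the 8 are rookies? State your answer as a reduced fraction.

859/2185

Total selections: C(25,8) = 1081575.
Count the complement (more than 5 rookies): C(18,6)·C(7,2) + C(18,7)·C(7,1) + C(18,8)·C(7,0) = 389844 + 222768 + 43758 = 656370.
Probability = 1 − 656370/1081575 = 425205/1081575 = 859/2185.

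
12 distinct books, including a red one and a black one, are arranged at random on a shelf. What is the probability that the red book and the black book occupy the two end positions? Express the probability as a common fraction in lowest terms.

1/66

There are 12! = 479001600 arrangements.
Place the red book and the black book at the ends in 2 ways, arrange the remaining 10 in 10! = 3628800 ways: 2·3628800 = 7257600.
Probability = 7257600/479001600 = 1/66.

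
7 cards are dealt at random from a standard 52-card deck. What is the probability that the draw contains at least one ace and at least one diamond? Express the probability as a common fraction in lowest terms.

53122231/133784560

There are C(52,7) = 133784560 possible draws.
By inclusion-exclusion on the complements, draws missing all aces or all diamonds: C(48,7) + C(39,7) − C(36,7) = 73629072 + 15380937 − 8347680 = 80662329.
So draws with at least one of each: 133784560 − 80662329 = 53122231, probability 53122231/133784560.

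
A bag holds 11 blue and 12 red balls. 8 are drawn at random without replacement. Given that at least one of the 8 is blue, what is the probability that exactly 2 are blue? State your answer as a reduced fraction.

1540/14843

Work in counts. Selections with at least one blue: C(23,8) − C(12,8) = 490314 − 495 = 489819.
Of those, selections where exactly 2 are blue: C(11,2)·C(12,6) = 55·924 = 50820.
Conditional probability = 50820/489819 = 1540/14843.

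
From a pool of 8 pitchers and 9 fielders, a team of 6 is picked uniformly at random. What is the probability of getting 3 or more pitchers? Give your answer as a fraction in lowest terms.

277/442

There are C(17,6) = 12376 ways to choose the 6.
Count the complement (fewer than 3 pitchers): C(8,0)·C(9,6) + C(8,1)·C(9,5) + C(8,2)·C(9,4) = 84 + 1008 + 3528 = 4620.
Probability = 1 − 4620/12376 = 7756/12376 = 277/442.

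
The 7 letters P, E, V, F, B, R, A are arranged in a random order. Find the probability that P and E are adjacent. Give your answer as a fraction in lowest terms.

2/7

There are 7! = 5040 arrangements.
Treat P and E as a block: 6! arrangements of the blocks × 2 orders within the block = 2·720 = 1440.
Probability = 1440/5040 = 2/7.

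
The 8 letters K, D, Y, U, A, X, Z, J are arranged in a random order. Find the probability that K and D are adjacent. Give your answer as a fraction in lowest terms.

1/4

There are 8! = 40320 arrangements.
Treat K and D as a block: 7! arrangements of the blocks × 2 orders within the block = 2·5040 = 10080.
Probability = 10080/40320 = 1/4.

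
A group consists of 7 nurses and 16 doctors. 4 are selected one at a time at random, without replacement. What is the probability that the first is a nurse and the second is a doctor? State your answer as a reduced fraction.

Multiply the conditional probabilities at each draw: 7/23 · 16/22 = 112/506 = 56/253.

56/253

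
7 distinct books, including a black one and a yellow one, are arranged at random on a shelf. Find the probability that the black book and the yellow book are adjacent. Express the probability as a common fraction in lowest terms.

There are 7! = 5040 arrangements.
Treat the black book and the yellow book as a block: 6! arrangements of the blocks × 2 orders within the block = 2·720 = 1440.
Probability = 1440/5040 = 2/7.

2/7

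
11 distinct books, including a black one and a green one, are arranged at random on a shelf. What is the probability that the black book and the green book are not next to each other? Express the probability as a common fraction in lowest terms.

There are 11! = 39916800 arrangements.
Arrangements with the black book and the green book adjacent: 2·10! = 7257600.
So not adjacent: 39916800 − 7257600 = 32659200, probability 32659200/39916800 = 9/11.

9/11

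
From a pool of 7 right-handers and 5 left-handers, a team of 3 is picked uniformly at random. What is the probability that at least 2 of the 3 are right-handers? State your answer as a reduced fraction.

Total selections: C(12,3) = 220.
Favorable selections (at least 2 right-handers): C(7,2)·C(5,1) + C(7,3)·C(5,0) = 105 + 35 = 140.
Probability = 140/220 = 7/11.

7/11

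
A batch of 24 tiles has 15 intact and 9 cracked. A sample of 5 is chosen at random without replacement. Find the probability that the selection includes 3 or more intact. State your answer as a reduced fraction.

There are C(24,5) = 42504 ways to choose the 5.
Favorable selections (3 or more intact): C(15,3)·C(9,2) + C(15,4)·C(9,1) + C(15,5)·C(9,0) = 16380 + 12285 + 3003 = 31668.
Probability = 31668/42504 = 377/506.

377/506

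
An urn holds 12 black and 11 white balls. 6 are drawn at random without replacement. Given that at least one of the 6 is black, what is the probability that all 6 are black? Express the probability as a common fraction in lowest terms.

Work in counts. Selections with at least one black: C(23,6) − C(11,6) = 100947 − 462 = 100485.
Of those, selections where all 6 are black: C(12,6) = 924.
Conditional probability = 924/100485 = 4/435.

4/435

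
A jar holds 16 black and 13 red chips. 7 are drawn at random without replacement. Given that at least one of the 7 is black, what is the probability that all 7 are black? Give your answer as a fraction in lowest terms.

110/14991

Work in counts. Selections with at least one black: C(29,7) − C(13,7) = 1560780 − 1716 = 1559064.
Of those, selections where all 7 are black: C(16,7) = 11440.
Conditional probability = 11440/1559064 = 110/14991.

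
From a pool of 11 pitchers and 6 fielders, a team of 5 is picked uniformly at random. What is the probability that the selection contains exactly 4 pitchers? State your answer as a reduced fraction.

495/1547

Total number of selections: C(17,5) = 6188.
Selections with exactly 4 pitchers: choose 4 of the 11 pitchers and 1 of the 6 fielders, C(11,4)·C(6,1) = 330·6 = 1980.
Probability = 1980/6188 = 495/1547.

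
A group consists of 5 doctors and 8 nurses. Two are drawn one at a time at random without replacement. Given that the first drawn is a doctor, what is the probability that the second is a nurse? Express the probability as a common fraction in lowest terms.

After removing one doctor, 12 remain: 4 doctors and 8 nurses.
So the probability the next is a nurse is 8/12 = 2/3.

2/3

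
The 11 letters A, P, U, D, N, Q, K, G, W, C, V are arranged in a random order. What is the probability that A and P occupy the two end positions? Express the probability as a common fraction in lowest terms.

1/55

There are 11! = 39916800 arrangements.
Place A and P at the ends in 2 ways, arrange the remaining 9 in 9! = 362880 ways: 2·362880 = 725760.
Probability = 725760/39916800 = 1/55.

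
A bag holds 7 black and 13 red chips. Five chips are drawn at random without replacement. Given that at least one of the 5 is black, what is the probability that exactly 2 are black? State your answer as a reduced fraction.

286/677

Work in counts. Selections with at least one black: C(20,5) − C(13,5) = 15504 − 1287 = 14217.
Of those, selections where exactly 2 are black: C(7,2)·C(13,3) = 21·286 = 6006.
Conditional probability = 6006/14217 = 286/677.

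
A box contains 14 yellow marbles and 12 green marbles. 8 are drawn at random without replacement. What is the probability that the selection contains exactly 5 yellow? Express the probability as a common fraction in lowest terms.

Total number of selections: C(26,8) = 1562275.
Selections with exactly 5 yellow: choose 5 of the 14 yellow and 3 of the 12 green, C(14,5)·C(12,3) = 2002·220 = 440440.
Probability = 440440/1562275 = 616/2185.

616/2185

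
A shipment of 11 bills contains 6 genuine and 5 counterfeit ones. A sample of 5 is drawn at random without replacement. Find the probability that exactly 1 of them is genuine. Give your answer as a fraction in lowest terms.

5/77

There are C(11,5) = 462 ways to choose 5 from 11.
Selections with exactly 1 genuine: choose 1 of the 6 genuine and 4 of the 5 counterfeit, C(6,1)·C(5,4) = 6·5 = 30.
Probability = 30/462 = 5/77.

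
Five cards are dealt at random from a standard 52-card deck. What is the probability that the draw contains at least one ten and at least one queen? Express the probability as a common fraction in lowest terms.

6509/64974

There are C(52,5) = 2598960 possible draws.
By inclusion-exclusion on the complements, draws missing all tens or all queens: C(48,5) + C(48,5) − C(44,5) = 1712304 + 1712304 − 1086008 = 2338600.
So draws with at least one of each: 2598960 − 2338600 = 260360, probability 260360/2598960 = 6509/64974.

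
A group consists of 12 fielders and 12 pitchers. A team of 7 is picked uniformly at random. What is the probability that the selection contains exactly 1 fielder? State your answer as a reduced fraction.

The sample space is all 7-subsets of the 24: C(24,7) = 346104.
Selections with exactly 1 fielder: choose 1 of the 12 fielders and 6 of the 12 pitchers, C(12,1)·C(12,6) = 12·924 = 11088.
Probability = 11088/346104 = 14/437.

14/437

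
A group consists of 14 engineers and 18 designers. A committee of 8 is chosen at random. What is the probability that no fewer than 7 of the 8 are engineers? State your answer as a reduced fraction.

There are C(32,8) = 10518300 ways to choose the 8.
Favorable selections (no fewer than 7 engineers): C(14,7)·C(18,1) + C(14,8)·C(18,0) = 61776 + 3003 = 64779.
Probability = 64779/10518300 = 1661/269700.

1661/269700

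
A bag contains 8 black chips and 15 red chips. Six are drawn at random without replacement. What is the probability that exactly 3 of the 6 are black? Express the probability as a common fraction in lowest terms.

Total number of selections: C(23,6) = 100947.
Selections with exactly 3 black: choose 3 of the 8 black and 3 of the 15 red, C(8,3)·C(15,3) = 56·455 = 25480.
Probability = 25480/100947 = 3640/14421.

3640/14421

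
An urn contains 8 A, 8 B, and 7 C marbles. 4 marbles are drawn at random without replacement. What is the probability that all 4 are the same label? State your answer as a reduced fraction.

5/253

There are C(23,4) = 8855 ways to draw 4 marbles.
All same label: C(8,4) + C(8,4) + C(7,4) = 70 + 70 + 35 = 175.
Probability = 175/8855 = 5/253.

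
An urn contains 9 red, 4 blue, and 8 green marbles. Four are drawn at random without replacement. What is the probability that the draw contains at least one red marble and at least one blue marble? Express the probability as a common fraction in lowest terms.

212/399

There are C(21,4) = 5985 possible draws.
By inclusion-exclusion on the complements, draws missing all red or all blue: C(12,4) + C(17,4) − C(8,4) = 495 + 2380 − 70 = 2805.
So draws with at least one of each: 5985 − 2805 = 3180, probability 3180/5985 = 212/399.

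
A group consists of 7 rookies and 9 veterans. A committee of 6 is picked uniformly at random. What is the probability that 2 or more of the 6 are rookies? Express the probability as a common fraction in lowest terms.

503/572

Total selections: C(16,6) = 8008.
Favorable selections (2 or more rookies): C(7,2)·C(9,4) + C(7,3)·C(9,3) + C(7,4)·C(9,2) + C(7,5)·C(9,1) + C(7,6)·C(9,0) = 2646 + 2940 + 1260 + 189 + 7 = 7042.
Probability = 7042/8008 = 503/572.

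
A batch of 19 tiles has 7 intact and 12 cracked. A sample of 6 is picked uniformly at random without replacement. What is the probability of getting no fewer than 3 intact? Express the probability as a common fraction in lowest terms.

489/1292

There are C(19,6) = 27132 ways to choose the 6.
Count the complement (fewer than 3 intact): C(7,0)·C(12,6) + C(7,1)·C(12,5) + C(7,2)·C(12,4) = 924 + 5544 + 10395 = 16863.
Probability = 1 − 16863/27132 = 10269/27132 = 489/1292.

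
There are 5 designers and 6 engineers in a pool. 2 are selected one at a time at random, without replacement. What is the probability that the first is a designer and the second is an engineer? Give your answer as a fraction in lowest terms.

Multiply the conditional probabilities at each draw: 5/11 · 6/10 = 30/110 = 3/11.

3/11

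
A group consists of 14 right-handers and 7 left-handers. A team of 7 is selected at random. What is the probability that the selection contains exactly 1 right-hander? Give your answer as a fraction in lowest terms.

49/58140

There are C(21,7) = 116280 ways to choose 7 from 21.
Selections with exactly 1 right-hander: choose 1 of the 14 right-handers and 6 of the 7 left-handers, C(14,1)·C(7,6) = 14·7 = 98.
Probability = 98/116280 = 49/58140.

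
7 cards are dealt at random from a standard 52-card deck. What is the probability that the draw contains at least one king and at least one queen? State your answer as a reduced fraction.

There are C(52,7) = 133784560 possible draws.
By inclusion-exclusion on the complements, draws missing all kings or all queens: C(48,7) + C(48,7) − C(44,7) = 73629072 + 73629072 − 38320568 = 108937576.
So draws with at least one of each: 133784560 − 108937576 = 24846984, probability 24846984/133784560 = 3105873/16723070.

3105873/16723070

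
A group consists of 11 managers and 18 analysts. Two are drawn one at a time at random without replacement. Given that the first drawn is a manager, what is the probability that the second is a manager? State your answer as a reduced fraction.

5/14

After removing one manager, 28 remain: 10 managers and 18 analysts.
So the probability the next is a manager is 10/28 = 5/14.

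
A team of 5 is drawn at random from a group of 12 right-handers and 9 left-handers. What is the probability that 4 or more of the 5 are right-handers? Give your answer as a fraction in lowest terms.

Total selections: C(21,5) = 20349.
Favorable selections (4 or more right-handers): C(12,4)·C(9,1) + C(12,5)·C(9,0) = 4455 + 792 = 5247.
Probability = 5247/20349 = 583/2261.

583/2261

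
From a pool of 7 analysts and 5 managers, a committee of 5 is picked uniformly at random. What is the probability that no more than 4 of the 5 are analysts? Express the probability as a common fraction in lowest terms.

Total selections: C(12,5) = 792.
The complement is exactly 5 analysts: C(7,5)·C(5,0) = 21.
Probability = 1 − 21/792 = 771/792 = 257/264.

257/264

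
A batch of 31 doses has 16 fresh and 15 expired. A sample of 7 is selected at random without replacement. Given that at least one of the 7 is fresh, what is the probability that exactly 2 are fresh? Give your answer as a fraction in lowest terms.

Work in counts. Selections with at least one fresh: C(31,7) − C(15,7) = 2629575 − 6435 = 2623140.
Of those, selections where exactly 2 are fresh: C(16,2)·C(15,5) = 120·3003 = 360360.
Conditional probability = 360360/2623140 = 154/1121.

154/1121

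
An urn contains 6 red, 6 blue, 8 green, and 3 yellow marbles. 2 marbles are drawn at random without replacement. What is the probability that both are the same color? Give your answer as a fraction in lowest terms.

There are C(23,2) = 253 ways to draw 2 marbles.
All same color: C(6,2) + C(6,2) + C(8,2) + C(3,2) = 15 + 15 + 28 + 3 = 61.
Probability = 61/253.

61/253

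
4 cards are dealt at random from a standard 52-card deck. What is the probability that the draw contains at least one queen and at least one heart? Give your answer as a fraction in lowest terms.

There are C(52,4) = 270725 possible draws.
By inclusion-exclusion on the complements, draws missing all queens or all hearts: C(48,4) + C(39,4) − C(36,4) = 194580 + 82251 − 58905 = 217926.
So draws with at least one of each: 270725 − 217926 = 52799, probability 52799/270725.

52799/270725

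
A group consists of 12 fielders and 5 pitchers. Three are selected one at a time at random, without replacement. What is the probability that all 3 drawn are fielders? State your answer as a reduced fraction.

11/34

Multiply the conditional probabilities at each draw: 12/17 · 11/16 · 10/15 = 1320/4080 = 11/34.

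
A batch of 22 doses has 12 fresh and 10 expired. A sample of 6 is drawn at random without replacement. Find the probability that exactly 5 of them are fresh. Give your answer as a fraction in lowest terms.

240/2261

Total number of selections: C(22,6) = 74613.
Selections with exactly 5 fresh: choose 5 of the 12 fresh and 1 of the 10 expired, C(12,5)·C(10,1) = 792·10 = 7920.
Probability = 7920/74613 = 240/2261.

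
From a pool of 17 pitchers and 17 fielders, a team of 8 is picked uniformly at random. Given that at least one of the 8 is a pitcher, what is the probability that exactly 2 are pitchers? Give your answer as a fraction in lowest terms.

Work in counts. Selections with at least one pitcher: C(34,8) − C(17,8) = 18156204 − 24310 = 18131894.
Of those, selections where exactly 2 are pitchers: C(17,2)·C(17,6) = 136·12376 = 1683136.
Conditional probability = 1683136/18131894 = 49504/533291.

49504/533291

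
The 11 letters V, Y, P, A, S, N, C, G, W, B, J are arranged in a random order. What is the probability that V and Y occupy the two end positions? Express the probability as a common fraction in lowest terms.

There are 11! = 39916800 arrangements.
Place V and Y at the ends in 2 ways, arrange the remaining 9 in 9! = 362880 ways: 2·362880 = 725760.
Probability = 725760/39916800 = 1/55.

1/55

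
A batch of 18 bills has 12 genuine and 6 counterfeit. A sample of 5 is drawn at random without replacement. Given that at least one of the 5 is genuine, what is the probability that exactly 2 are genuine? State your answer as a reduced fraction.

Work in counts. Selections with at least one genuine: C(18,5) − C(6,5) = 8568 − 6 = 8562.
Of those, selections where exactly 2 are genuine: C(12,2)·C(6,3) = 66·20 = 1320.
Conditional probability = 1320/8562 = 220/1427.

220/1427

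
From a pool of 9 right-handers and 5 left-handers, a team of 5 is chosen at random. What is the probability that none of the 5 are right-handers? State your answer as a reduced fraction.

1/2002

There are C(14,5) = 2002 possible selections.
Selections with no right-handers (all left-handers): C(5,5) = 1.
Probability = 1/2002.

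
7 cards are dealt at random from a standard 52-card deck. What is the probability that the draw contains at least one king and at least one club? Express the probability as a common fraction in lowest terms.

There are C(52,7) = 133784560 possible draws.
By inclusion-exclusion on the complements, draws missing all kings or all clubs: C(48,7) + C(39,7) − C(36,7) = 73629072 + 15380937 − 8347680 = 80662329.
So draws with at least one of each: 133784560 − 80662329 = 53122231, probability 53122231/133784560.

53122231/133784560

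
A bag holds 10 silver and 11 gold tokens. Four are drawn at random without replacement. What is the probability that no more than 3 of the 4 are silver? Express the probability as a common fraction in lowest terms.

Total selections: C(21,4) = 5985.
Favorable selections (no more than 3 silver): C(10,0)·C(11,4) + C(10,1)·C(11,3) + C(10,2)·C(11,2) + C(10,3)·C(11,1) = 330 + 1650 + 2475 + 1320 = 5775.
Probability = 5775/5985 = 55/57.

55/57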